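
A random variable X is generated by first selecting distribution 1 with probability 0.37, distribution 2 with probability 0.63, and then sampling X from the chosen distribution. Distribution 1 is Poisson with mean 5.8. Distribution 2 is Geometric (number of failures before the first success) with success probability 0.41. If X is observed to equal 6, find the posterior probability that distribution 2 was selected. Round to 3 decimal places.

Likelihoods P(X=6 | ·): 1: 0.160076; 2: 0.017294.
Posterior ∝ prior × likelihood. Numerator for 2: 0.63·0.017294 = 0.0108952.
Normalizing constant: 0.37·0.160076 + 0.63·0.017294 = 0.0701235.
P(2 | observation) = 0.0108952 / 0.0701235 = 0.155372.

0.155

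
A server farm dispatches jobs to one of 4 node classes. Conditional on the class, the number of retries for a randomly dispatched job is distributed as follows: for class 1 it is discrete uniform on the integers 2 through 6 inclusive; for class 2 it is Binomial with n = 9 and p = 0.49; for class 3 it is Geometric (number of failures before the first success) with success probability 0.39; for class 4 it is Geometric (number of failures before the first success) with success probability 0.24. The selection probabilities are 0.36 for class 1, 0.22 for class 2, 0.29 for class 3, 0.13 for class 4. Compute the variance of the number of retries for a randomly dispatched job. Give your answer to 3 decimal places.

Per component, 1: μ=4, E[X²]=18; 2: μ=4.41, E[X²]=21.6972; 3: μ=1.5641, E[X²]=6.45694; 4: μ=3.16667, E[X²]=23.2222.
E[X] = 0.36·4 + 0.22·4.41 + 0.29·1.5641 + 0.13·3.16667 = 3.27546.
E[X²] = 0.36·18 + 0.22·21.6972 + 0.29·6.45694 + 0.13·23.2222 = 16.1448.
Var(X) = E[X²] − (E[X])² = 16.1448 − 10.7286 = 5.41617.

5.416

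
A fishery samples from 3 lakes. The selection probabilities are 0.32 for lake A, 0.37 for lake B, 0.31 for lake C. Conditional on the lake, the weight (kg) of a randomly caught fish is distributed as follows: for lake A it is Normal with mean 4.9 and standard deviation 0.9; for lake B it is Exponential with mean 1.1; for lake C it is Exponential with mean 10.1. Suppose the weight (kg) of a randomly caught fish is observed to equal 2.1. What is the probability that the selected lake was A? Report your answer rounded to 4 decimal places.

0.0148

Likelihoods f(2.1 | ·): A: 0.00350668; B: 0.134741; C: 0.0804229.
Posterior ∝ prior × likelihood. Numerator for A: 0.32·0.00350668 = 0.00112214.
Normalizing constant: 0.32·0.00350668 + 0.37·0.134741 + 0.31·0.0804229 = 0.0759074.
P(A | observation) = 0.00112214 / 0.0759074 = 0.014783.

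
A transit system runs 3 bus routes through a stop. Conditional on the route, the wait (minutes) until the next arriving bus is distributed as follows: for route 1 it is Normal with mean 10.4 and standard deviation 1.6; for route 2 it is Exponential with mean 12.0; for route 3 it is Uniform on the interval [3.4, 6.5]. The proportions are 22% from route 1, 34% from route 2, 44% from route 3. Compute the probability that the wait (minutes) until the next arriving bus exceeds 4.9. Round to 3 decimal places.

0.673

Conditional on each route, P(X > 4.9): 1: 0.999706; 2: 0.664757; 3: 0.516129.
By total probability, P(X > 4.9) = 0.22·0.999706 + 0.34·0.664757 + 0.44·0.516129 = 0.67305.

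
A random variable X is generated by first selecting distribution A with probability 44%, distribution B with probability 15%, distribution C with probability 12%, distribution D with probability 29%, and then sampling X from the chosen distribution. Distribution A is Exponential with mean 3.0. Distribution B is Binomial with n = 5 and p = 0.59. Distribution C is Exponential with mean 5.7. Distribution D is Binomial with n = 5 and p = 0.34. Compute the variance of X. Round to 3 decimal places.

Per component, A: μ=3, E[X²]=18; B: μ=2.95, E[X²]=9.912; C: μ=5.7, E[X²]=64.98; D: μ=1.7, E[X²]=4.012.
E[X] = 0.44·3 + 0.15·2.95 + 0.12·5.7 + 0.29·1.7 = 2.9395.
E[X²] = 0.44·18 + 0.15·9.912 + 0.12·64.98 + 0.29·4.012 = 18.3679.
Var(X) = E[X²] − (E[X])² = 18.3679 − 8.64066 = 9.72722.

9.727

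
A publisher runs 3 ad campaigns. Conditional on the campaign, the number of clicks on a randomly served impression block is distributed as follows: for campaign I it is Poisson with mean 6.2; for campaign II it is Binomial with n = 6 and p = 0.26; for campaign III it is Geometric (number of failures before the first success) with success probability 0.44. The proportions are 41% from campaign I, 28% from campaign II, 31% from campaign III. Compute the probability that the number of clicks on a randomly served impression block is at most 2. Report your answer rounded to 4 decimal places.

Conditional on each campaign, P(X ≤ 2): I: 0.0536176; II: 0.814435; III: 0.824384.
By total probability, P(X ≤ 2) = 0.41·0.0536176 + 0.28·0.814435 + 0.31·0.824384 = 0.505584.

0.5056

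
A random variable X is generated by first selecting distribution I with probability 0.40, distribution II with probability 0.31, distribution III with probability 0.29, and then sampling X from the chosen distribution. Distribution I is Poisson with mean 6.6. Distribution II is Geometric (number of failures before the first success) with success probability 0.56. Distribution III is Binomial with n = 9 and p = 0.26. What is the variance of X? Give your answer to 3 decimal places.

Per component, I: μ=6.6, E[X²]=50.16; II: μ=0.785714, E[X²]=2.02041; III: μ=2.34, E[X²]=7.2072.
E[X] = 0.4·6.6 + 0.31·0.785714 + 0.29·2.34 = 3.56217.
E[X²] = 0.4·50.16 + 0.31·2.02041 + 0.29·7.2072 = 22.7804.
Var(X) = E[X²] − (E[X])² = 22.7804 − 12.6891 = 10.0913.

10.091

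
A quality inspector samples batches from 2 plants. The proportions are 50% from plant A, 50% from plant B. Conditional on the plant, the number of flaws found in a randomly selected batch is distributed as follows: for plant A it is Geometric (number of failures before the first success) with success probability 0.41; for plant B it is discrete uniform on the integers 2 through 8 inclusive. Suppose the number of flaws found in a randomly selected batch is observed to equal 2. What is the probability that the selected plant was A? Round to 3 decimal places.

Likelihoods P(X=2 | ·): A: 0.142721; B: 0.142857.
Posterior ∝ prior × likelihood. Numerator for A: 0.5·0.142721 = 0.0713605.
Normalizing constant: 0.5·0.142721 + 0.5·0.142857 = 0.142789.
P(A | observation) = 0.0713605 / 0.142789 = 0.499762.

0.500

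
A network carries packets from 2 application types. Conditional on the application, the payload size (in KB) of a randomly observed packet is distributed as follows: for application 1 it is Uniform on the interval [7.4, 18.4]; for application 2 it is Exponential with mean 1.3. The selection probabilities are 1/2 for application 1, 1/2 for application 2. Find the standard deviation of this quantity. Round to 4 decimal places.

6.2870

Per component, 1: μ=12.9, E[X²]=176.493; 2: μ=1.3, E[X²]=3.38.
E[X] = 0.5·12.9 + 0.5·1.3 = 7.1.
E[X²] = 0.5·176.493 + 0.5·3.38 = 89.9367.
Var(X) = E[X²] − (E[X])² = 89.9367 − 50.41 = 39.5267.
SD(X) = √39.5267 = 6.28702.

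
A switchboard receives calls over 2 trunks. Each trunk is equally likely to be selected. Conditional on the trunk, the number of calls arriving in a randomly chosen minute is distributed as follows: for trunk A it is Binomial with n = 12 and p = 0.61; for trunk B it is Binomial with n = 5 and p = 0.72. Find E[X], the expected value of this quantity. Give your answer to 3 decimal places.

Component means — A: 7.32; B: 3.6.
E[X] = 0.5·7.32 + 0.5·3.6 = 5.46.

5.460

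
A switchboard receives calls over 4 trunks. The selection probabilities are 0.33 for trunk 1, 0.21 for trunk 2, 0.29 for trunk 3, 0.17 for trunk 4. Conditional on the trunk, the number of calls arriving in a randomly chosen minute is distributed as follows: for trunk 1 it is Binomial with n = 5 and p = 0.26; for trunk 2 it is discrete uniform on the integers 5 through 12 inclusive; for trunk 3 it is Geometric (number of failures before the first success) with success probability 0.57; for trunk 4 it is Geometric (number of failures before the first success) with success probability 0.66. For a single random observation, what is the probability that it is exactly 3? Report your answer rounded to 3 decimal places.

Conditional on each trunk, P(X = 3): 1: 0.0962462; 2: 0; 3: 0.045319; 4: 0.0259406.
By total probability, P(X = 3) = 0.33·0.0962462 + 0.21·0 + 0.29·0.045319 + 0.17·0.0259406 = 0.0493137.

0.049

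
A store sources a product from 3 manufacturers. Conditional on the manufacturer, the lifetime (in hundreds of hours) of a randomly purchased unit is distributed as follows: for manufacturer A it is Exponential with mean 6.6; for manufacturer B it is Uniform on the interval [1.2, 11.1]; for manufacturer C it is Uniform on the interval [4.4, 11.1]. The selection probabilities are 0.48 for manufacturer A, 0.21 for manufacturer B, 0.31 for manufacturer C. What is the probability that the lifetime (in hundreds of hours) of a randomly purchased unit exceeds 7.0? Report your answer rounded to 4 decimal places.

Conditional on each manufacturer, P(X > 7.0): A: 0.346246; B: 0.414141; C: 0.61194.
By total probability, P(X > 7.0) = 0.48·0.346246 + 0.21·0.414141 + 0.31·0.61194 = 0.442869.

0.4429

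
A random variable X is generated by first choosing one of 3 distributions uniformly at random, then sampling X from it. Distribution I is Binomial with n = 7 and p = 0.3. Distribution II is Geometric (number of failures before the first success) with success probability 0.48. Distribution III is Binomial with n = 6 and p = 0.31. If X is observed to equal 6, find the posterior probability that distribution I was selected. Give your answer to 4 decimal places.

Likelihoods P(X=6 | ·): I: 0.0035721; II: 0.00948989; III: 0.000887504.
Posterior ∝ prior × likelihood. Numerator for I: 0.333333·0.0035721 = 0.0011907.
Normalizing constant: 0.333333·0.0035721 + 0.333333·0.00948989 + 0.333333·0.000887504 = 0.00464983.
P(I | observation) = 0.0011907 / 0.00464983 = 0.256074.

0.2561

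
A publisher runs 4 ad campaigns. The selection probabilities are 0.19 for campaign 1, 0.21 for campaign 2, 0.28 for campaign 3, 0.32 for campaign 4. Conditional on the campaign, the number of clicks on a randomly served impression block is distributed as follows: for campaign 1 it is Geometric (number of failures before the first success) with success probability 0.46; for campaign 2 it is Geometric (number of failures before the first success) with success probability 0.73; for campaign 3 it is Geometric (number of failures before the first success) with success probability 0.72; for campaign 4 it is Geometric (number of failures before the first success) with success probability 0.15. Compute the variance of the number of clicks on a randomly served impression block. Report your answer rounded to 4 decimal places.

Per component, 1: μ=1.17391, E[X²]=3.93006; 2: μ=0.369863, E[X²]=0.64346; 3: μ=0.388889, E[X²]=0.691358; 4: μ=5.66667, E[X²]=69.8889.
E[X] = 0.19·1.17391 + 0.21·0.369863 + 0.28·0.388889 + 0.32·5.66667 = 2.22294.
E[X²] = 0.19·3.93006 + 0.21·0.64346 + 0.28·0.691358 + 0.32·69.8889 = 23.4399.
Var(X) = E[X²] − (E[X])² = 23.4399 − 4.94145 = 18.4984.

18.4984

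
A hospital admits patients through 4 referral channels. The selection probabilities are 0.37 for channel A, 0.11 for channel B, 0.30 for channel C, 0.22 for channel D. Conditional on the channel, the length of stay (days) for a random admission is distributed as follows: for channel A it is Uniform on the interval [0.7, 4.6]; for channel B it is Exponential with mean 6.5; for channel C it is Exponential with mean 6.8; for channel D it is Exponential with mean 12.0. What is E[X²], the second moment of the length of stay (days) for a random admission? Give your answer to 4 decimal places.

For each component E[X²] = Var + (mean)², giving A: 8.29; B: 84.5; C: 92.48; D: 288.
Overall E[X²] = 0.37·8.29 + 0.11·84.5 + 0.3·92.48 + 0.22·288 = 103.466.

103.4663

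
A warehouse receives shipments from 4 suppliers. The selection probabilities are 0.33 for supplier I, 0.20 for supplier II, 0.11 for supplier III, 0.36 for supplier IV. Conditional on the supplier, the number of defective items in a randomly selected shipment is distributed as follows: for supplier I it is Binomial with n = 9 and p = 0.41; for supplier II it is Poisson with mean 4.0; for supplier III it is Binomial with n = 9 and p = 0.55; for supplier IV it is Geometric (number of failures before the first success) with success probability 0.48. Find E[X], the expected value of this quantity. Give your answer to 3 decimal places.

2.952

Component means — I: 3.69; II: 4; III: 4.95; IV: 1.08333.
E[X] = 0.33·3.69 + 0.2·4 + 0.11·4.95 + 0.36·1.08333 = 2.9522.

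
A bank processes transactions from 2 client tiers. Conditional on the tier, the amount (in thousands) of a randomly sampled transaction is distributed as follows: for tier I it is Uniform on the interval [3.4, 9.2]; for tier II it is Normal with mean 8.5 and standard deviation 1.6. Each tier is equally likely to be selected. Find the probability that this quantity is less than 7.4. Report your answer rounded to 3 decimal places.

0.468

Conditional on each tier, P(X < 7.4): I: 0.689655; II: 0.245884.
By total probability, P(X < 7.4) = 0.5·0.689655 + 0.5·0.245884 = 0.46777.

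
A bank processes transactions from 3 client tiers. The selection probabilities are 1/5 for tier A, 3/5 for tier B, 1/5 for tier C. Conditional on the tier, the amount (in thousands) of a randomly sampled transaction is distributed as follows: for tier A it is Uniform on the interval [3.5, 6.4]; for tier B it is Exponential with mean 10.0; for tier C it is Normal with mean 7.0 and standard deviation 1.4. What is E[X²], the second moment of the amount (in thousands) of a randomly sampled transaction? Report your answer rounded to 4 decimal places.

135.2327

For each component E[X²] = Var + (mean)², giving A: 25.2033; B: 200; C: 50.96.
Overall E[X²] = 0.2·25.2033 + 0.6·200 + 0.2·50.96 = 135.233.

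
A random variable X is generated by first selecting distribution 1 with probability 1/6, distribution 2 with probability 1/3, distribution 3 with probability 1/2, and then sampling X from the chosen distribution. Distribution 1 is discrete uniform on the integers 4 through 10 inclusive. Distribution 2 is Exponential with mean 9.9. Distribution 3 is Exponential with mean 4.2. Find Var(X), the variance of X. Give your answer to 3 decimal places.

Per component, 1: μ=7, E[X²]=53; 2: μ=9.9, E[X²]=196.02; 3: μ=4.2, E[X²]=35.28.
E[X] = 0.166667·7 + 0.333333·9.9 + 0.5·4.2 = 6.56667.
E[X²] = 0.166667·53 + 0.333333·196.02 + 0.5·35.28 = 91.8133.
Var(X) = E[X²] − (E[X])² = 91.8133 − 43.1211 = 48.6922.

48.692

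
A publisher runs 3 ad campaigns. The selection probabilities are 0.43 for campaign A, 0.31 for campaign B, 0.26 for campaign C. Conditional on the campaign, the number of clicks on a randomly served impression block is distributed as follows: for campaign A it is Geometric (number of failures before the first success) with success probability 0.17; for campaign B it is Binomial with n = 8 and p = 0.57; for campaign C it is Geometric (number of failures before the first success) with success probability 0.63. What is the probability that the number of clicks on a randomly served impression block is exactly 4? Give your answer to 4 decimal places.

Conditional on each campaign, P(X = 4): A: 0.0806791; B: 0.252622; C: 0.0118072.
By total probability, P(X = 4) = 0.43·0.0806791 + 0.31·0.252622 + 0.26·0.0118072 = 0.116075.

0.1161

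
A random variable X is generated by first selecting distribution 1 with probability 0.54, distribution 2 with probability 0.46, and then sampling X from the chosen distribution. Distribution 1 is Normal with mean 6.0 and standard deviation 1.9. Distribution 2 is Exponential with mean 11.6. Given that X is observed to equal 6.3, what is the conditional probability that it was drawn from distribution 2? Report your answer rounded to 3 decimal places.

0.171

Likelihoods f(6.3 | ·): 1: 0.207369; 2: 0.0500813.
Posterior ∝ prior × likelihood. Numerator for 2: 0.46·0.0500813 = 0.0230374.
Normalizing constant: 0.54·0.207369 + 0.46·0.0500813 = 0.135016.
P(2 | observation) = 0.0230374 / 0.135016 = 0.170627.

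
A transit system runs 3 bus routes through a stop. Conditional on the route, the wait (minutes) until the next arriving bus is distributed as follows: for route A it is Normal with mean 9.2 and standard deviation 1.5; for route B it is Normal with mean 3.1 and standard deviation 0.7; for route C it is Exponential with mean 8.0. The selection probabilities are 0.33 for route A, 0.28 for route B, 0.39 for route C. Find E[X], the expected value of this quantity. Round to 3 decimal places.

Component means — A: 9.2; B: 3.1; C: 8.
E[X] = 0.33·9.2 + 0.28·3.1 + 0.39·8 = 7.024.

7.024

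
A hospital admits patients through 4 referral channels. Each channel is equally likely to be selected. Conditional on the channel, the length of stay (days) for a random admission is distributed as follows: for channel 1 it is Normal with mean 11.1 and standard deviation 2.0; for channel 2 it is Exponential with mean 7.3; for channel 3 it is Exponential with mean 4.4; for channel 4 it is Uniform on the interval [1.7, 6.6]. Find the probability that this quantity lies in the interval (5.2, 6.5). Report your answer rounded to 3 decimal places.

0.108

Conditional on each channel, P(5.2 < X < 6.5): 1: 0.00913524; 2: 0.0800136; 3: 0.0784612; 4: 0.265306.
By total probability, P(5.2 < X < 6.5) = 0.25·0.00913524 + 0.25·0.0800136 + 0.25·0.0784612 + 0.25·0.265306 = 0.108229.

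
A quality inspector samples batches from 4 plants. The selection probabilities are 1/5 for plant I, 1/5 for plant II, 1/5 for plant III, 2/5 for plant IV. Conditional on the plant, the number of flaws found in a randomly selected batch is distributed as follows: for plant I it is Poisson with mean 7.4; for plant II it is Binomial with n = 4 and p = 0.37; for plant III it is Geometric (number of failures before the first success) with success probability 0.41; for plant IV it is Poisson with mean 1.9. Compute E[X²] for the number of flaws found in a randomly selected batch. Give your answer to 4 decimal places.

For each component E[X²] = Var + (mean)², giving I: 62.16; II: 3.1228; III: 5.58061; IV: 5.51.
Overall E[X²] = 0.2·62.16 + 0.2·3.1228 + 0.2·5.58061 + 0.4·5.51 = 16.3767.

16.3767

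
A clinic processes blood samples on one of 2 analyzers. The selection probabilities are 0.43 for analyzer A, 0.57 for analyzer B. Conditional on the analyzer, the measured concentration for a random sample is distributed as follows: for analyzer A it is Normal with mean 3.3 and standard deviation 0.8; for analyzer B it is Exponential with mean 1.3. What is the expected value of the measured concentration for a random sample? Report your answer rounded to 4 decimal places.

Component means — A: 3.3; B: 1.3.
E[X] = 0.43·3.3 + 0.57·1.3 = 2.16.

2.1600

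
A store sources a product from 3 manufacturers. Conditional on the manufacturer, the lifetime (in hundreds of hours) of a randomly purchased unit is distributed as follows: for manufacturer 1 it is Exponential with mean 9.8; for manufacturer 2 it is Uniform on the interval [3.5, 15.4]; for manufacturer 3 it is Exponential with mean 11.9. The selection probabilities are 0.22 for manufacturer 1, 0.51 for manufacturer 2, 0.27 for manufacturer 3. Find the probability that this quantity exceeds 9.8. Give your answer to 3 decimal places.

Conditional on each manufacturer, P(X > 9.8): 1: 0.367879; 2: 0.470588; 3: 0.43888.
By total probability, P(X > 9.8) = 0.22·0.367879 + 0.51·0.470588 + 0.27·0.43888 = 0.439431.

0.439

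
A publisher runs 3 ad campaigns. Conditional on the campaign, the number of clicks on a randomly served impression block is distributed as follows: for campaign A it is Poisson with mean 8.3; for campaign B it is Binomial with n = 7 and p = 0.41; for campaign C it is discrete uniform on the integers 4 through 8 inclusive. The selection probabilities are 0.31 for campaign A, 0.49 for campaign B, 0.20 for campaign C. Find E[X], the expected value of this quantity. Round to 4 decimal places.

5.1793

Component means — A: 8.3; B: 2.87; C: 6.
E[X] = 0.31·8.3 + 0.49·2.87 + 0.2·6 = 5.1793.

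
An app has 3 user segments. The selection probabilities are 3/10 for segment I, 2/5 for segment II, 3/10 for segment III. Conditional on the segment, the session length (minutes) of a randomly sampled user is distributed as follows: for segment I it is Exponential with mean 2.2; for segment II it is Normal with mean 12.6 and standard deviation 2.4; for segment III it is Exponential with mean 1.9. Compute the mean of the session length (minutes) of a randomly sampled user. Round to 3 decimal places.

6.270

Component means — I: 2.2; II: 12.6; III: 1.9.
E[X] = 0.3·2.2 + 0.4·12.6 + 0.3·1.9 = 6.27.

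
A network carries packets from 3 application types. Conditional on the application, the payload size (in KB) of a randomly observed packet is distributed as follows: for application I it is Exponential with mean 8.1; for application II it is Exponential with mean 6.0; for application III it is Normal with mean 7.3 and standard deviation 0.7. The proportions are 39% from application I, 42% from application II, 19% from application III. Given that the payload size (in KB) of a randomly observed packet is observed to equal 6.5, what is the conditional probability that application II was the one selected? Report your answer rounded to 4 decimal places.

Likelihoods f(6.5 | ·): I: 0.0553359; II: 0.0564109; III: 0.296614.
Posterior ∝ prior × likelihood. Numerator for II: 0.42·0.0564109 = 0.0236926.
Normalizing constant: 0.39·0.0553359 + 0.42·0.0564109 + 0.19·0.296614 = 0.10163.
P(II | observation) = 0.0236926 / 0.10163 = 0.233125.

0.2331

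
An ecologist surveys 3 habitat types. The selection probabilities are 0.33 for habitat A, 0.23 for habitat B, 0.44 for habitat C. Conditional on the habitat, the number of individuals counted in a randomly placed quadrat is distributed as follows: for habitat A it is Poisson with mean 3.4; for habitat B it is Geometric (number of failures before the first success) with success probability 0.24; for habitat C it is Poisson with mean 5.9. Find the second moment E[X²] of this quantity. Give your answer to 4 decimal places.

28.1903

For each component E[X²] = Var + (mean)², giving A: 14.96; B: 23.2222; C: 40.71.
Overall E[X²] = 0.33·14.96 + 0.23·23.2222 + 0.44·40.71 = 28.1903.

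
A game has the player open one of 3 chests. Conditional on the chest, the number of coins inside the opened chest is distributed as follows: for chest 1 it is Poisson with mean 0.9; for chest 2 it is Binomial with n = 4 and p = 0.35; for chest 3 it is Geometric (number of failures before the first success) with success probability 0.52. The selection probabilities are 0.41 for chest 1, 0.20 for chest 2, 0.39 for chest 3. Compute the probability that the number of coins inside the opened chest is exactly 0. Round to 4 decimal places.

Conditional on each chest, P(X = 0): 1: 0.40657; 2: 0.178506; 3: 0.52.
By total probability, P(X = 0) = 0.41·0.40657 + 0.2·0.178506 + 0.39·0.52 = 0.405195.

0.4052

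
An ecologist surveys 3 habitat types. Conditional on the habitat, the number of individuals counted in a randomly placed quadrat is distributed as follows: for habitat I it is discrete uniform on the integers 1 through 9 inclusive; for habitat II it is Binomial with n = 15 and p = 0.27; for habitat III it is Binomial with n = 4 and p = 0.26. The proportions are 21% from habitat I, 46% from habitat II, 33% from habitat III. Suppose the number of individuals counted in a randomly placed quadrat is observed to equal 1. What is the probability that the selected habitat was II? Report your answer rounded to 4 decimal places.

Likelihoods P(X=1 | ·): I: 0.111111; II: 0.0494282; III: 0.421433.
Posterior ∝ prior × likelihood. Numerator for II: 0.46·0.0494282 = 0.022737.
Normalizing constant: 0.21·0.111111 + 0.46·0.0494282 + 0.33·0.421433 = 0.185143.
P(II | observation) = 0.022737 / 0.185143 = 0.122808.

0.1228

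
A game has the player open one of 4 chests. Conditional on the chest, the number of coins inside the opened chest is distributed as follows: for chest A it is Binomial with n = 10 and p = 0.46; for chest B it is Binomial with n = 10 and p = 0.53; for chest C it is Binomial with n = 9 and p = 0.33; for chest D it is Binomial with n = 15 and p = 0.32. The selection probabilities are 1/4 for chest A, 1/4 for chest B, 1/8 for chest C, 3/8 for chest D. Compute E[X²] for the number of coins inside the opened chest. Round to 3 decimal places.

24.772

For each component E[X²] = Var + (mean)², giving A: 23.644; B: 30.581; C: 10.8108; D: 26.304.
Overall E[X²] = 0.25·23.644 + 0.25·30.581 + 0.125·10.8108 + 0.375·26.304 = 24.7716.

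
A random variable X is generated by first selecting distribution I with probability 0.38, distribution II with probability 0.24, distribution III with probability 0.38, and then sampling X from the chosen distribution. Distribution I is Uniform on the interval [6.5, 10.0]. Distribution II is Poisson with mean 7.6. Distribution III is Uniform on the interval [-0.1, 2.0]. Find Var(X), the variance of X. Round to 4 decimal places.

Per component, I: μ=8.25, E[X²]=69.0833; II: μ=7.6, E[X²]=65.36; III: μ=0.95, E[X²]=1.27.
E[X] = 0.38·8.25 + 0.24·7.6 + 0.38·0.95 = 5.32.
E[X²] = 0.38·69.0833 + 0.24·65.36 + 0.38·1.27 = 42.4207.
Var(X) = E[X²] − (E[X])² = 42.4207 − 28.3024 = 14.1183.

14.1183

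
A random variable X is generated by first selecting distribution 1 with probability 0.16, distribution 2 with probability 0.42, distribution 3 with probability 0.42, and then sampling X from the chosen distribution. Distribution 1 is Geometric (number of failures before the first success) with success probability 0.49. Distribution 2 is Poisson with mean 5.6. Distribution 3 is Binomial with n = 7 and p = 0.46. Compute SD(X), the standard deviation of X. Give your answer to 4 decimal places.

Per component, 1: μ=1.04082, E[X²]=3.20741; 2: μ=5.6, E[X²]=36.96; 3: μ=3.22, E[X²]=12.1072.
E[X] = 0.16·1.04082 + 0.42·5.6 + 0.42·3.22 = 3.87093.
E[X²] = 0.16·3.20741 + 0.42·36.96 + 0.42·12.1072 = 21.1214.
Var(X) = E[X²] − (E[X])² = 21.1214 − 14.9841 = 6.13731.
SD(X) = √6.13731 = 2.47736.

2.4774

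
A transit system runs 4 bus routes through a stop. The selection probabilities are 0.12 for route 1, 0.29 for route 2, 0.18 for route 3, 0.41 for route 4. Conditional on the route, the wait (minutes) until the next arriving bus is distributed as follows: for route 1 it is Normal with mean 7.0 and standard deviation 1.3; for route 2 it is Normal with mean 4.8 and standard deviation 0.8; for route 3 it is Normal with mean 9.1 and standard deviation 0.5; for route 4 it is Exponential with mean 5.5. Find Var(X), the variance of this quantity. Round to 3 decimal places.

15.190

Per component, 1: μ=7, E[X²]=50.69; 2: μ=4.8, E[X²]=23.68; 3: μ=9.1, E[X²]=83.06; 4: μ=5.5, E[X²]=60.5.
E[X] = 0.12·7 + 0.29·4.8 + 0.18·9.1 + 0.41·5.5 = 6.125.
E[X²] = 0.12·50.69 + 0.29·23.68 + 0.18·83.06 + 0.41·60.5 = 52.7058.
Var(X) = E[X²] − (E[X])² = 52.7058 − 37.5156 = 15.1902.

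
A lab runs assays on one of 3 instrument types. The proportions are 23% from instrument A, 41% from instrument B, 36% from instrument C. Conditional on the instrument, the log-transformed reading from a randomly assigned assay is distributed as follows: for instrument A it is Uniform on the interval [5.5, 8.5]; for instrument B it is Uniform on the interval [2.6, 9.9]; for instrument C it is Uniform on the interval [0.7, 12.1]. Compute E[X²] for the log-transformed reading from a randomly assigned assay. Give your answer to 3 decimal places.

For each component E[X²] = Var + (mean)², giving A: 49.75; B: 43.5033; C: 51.79.
Overall E[X²] = 0.23·49.75 + 0.41·43.5033 + 0.36·51.79 = 47.9233.

47.923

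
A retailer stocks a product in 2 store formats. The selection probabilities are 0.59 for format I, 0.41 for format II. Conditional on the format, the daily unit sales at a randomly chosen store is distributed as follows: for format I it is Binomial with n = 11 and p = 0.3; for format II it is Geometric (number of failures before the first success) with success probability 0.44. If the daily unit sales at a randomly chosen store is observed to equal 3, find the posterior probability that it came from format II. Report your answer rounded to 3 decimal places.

0.173

Likelihoods P(X=3 | ·): I: 0.256822; II: 0.077271.
Posterior ∝ prior × likelihood. Numerator for II: 0.41·0.077271 = 0.0316811.
Normalizing constant: 0.59·0.256822 + 0.41·0.077271 = 0.183206.
P(II | observation) = 0.0316811 / 0.183206 = 0.172926.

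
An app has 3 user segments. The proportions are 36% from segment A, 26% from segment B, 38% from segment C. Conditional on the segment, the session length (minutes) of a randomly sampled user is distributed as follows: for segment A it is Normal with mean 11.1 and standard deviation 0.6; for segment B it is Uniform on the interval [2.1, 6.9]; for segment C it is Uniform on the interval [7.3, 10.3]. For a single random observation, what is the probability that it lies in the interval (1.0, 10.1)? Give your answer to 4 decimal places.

0.6319

Conditional on each segment, P(1.0 < X < 10.1): A: 0.0477904; B: 1; C: 0.933333.
By total probability, P(1.0 < X < 10.1) = 0.36·0.0477904 + 0.26·1 + 0.38·0.933333 = 0.631871.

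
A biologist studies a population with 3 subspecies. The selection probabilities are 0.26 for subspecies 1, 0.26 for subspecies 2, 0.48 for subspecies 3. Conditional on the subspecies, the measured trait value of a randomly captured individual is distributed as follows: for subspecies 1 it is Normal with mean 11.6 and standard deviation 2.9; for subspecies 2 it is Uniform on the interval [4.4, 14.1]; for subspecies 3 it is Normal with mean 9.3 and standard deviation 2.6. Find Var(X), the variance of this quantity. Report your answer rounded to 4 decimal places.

8.5038

Per component, 1: μ=11.6, E[X²]=142.97; 2: μ=9.25, E[X²]=93.4033; 3: μ=9.3, E[X²]=93.25.
E[X] = 0.26·11.6 + 0.26·9.25 + 0.48·9.3 = 9.885.
E[X²] = 0.26·142.97 + 0.26·93.4033 + 0.48·93.25 = 106.217.
Var(X) = E[X²] − (E[X])² = 106.217 − 97.7132 = 8.50384.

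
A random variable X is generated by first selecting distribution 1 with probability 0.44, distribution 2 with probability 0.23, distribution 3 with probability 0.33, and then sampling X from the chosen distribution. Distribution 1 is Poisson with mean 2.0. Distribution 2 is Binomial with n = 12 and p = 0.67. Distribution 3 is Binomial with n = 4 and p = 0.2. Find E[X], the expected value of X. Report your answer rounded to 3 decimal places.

2.993

Component means — 1: 2; 2: 8.04; 3: 0.8.
E[X] = 0.44·2 + 0.23·8.04 + 0.33·0.8 = 2.9932.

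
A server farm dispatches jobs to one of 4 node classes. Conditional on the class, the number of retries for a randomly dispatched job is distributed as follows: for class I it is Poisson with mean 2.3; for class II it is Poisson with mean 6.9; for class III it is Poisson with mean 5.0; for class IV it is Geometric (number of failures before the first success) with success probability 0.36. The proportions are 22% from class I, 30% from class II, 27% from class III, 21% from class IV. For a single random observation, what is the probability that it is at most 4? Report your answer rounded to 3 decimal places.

0.563

Conditional on each class, P(X ≤ 4): I: 0.916249; II: 0.182311; III: 0.440493; IV: 0.892626.
By total probability, P(X ≤ 4) = 0.22·0.916249 + 0.3·0.182311 + 0.27·0.440493 + 0.21·0.892626 = 0.562653.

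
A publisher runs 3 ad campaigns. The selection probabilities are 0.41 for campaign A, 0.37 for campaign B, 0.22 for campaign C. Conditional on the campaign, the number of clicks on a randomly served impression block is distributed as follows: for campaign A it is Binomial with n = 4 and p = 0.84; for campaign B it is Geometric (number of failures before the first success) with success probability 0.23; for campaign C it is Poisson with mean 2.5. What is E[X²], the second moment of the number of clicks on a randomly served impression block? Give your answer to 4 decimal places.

For each component E[X²] = Var + (mean)², giving A: 11.8272; B: 25.7637; C: 8.75.
Overall E[X²] = 0.41·11.8272 + 0.37·25.7637 + 0.22·8.75 = 16.3067.

16.3067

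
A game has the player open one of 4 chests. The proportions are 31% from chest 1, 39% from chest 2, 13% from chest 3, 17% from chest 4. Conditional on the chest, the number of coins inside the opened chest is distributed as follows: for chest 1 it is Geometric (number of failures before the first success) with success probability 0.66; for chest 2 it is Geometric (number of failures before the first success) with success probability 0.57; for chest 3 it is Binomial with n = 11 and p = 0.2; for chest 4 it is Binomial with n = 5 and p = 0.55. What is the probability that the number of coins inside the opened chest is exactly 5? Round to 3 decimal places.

0.018

Conditional on each chest, P(X = 5): 1: 0.00299874; 2: 0.00837948; 3: 0.0387554; 4: 0.0503284.
By total probability, P(X = 5) = 0.31·0.00299874 + 0.39·0.00837948 + 0.13·0.0387554 + 0.17·0.0503284 = 0.0177916.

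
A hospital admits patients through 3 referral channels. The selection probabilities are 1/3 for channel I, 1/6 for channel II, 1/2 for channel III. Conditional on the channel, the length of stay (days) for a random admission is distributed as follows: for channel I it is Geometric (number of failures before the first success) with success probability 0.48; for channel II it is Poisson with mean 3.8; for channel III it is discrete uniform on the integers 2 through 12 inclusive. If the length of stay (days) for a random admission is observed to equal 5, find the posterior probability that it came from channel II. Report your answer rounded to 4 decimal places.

0.3233

Likelihoods P(X=5 | ·): I: 0.0182498; II: 0.147713; III: 0.0909091.
Posterior ∝ prior × likelihood. Numerator for II: 0.166667·0.147713 = 0.0246188.
Normalizing constant: 0.333333·0.0182498 + 0.166667·0.147713 + 0.5·0.0909091 = 0.0761566.
P(II | observation) = 0.0246188 / 0.0761566 = 0.323265.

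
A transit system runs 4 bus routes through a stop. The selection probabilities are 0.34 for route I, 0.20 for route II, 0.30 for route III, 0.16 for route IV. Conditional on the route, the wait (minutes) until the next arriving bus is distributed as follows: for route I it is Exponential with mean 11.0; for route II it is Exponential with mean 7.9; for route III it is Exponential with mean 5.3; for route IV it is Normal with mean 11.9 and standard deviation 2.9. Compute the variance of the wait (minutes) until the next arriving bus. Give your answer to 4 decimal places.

70.4146

Per component, I: μ=11, E[X²]=242; II: μ=7.9, E[X²]=124.82; III: μ=5.3, E[X²]=56.18; IV: μ=11.9, E[X²]=150.02.
E[X] = 0.34·11 + 0.2·7.9 + 0.3·5.3 + 0.16·11.9 = 8.814.
E[X²] = 0.34·242 + 0.2·124.82 + 0.3·56.18 + 0.16·150.02 = 148.101.
Var(X) = E[X²] − (E[X])² = 148.101 − 77.6866 = 70.4146.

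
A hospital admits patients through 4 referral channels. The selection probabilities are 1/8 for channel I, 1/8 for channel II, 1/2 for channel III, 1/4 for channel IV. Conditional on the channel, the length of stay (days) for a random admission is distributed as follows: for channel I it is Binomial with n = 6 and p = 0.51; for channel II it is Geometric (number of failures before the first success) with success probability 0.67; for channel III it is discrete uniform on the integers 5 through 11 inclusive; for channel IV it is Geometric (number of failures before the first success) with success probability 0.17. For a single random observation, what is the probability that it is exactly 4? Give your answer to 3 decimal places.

Conditional on each channel, P(X = 4): I: 0.243649; II: 0.00794567; III: 0; IV: 0.0806791.
By total probability, P(X = 4) = 0.125·0.243649 + 0.125·0.00794567 + 0.5·0 + 0.25·0.0806791 = 0.0516191.

0.052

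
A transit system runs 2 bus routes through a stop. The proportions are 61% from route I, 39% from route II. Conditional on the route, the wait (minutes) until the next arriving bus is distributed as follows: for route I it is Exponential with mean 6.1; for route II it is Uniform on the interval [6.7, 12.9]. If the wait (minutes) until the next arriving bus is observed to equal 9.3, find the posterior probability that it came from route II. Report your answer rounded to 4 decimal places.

Likelihoods f(9.3 | ·): I: 0.0356902; II: 0.16129.
Posterior ∝ prior × likelihood. Numerator for II: 0.39·0.16129 = 0.0629032.
Normalizing constant: 0.61·0.0356902 + 0.39·0.16129 = 0.0846743.
P(II | observation) = 0.0629032 / 0.0846743 = 0.742885.

0.7429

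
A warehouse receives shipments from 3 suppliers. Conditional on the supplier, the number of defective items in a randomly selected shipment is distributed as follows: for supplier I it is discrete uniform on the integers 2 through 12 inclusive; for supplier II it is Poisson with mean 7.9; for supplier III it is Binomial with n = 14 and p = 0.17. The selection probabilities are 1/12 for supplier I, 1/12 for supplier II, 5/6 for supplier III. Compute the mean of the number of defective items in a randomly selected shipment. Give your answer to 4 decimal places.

Component means — I: 7; II: 7.9; III: 2.38.
E[X] = 0.0833333·7 + 0.0833333·7.9 + 0.833333·2.38 = 3.225.

3.2250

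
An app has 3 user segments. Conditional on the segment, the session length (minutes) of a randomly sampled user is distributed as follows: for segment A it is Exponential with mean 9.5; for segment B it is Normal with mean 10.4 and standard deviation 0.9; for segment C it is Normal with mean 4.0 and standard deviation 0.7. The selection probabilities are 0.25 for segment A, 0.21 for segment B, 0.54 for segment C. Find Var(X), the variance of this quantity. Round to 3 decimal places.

31.768

Per component, A: μ=9.5, E[X²]=180.5; B: μ=10.4, E[X²]=108.97; C: μ=4, E[X²]=16.49.
E[X] = 0.25·9.5 + 0.21·10.4 + 0.54·4 = 6.719.
E[X²] = 0.25·180.5 + 0.21·108.97 + 0.54·16.49 = 76.9133.
Var(X) = E[X²] − (E[X])² = 76.9133 − 45.145 = 31.7683.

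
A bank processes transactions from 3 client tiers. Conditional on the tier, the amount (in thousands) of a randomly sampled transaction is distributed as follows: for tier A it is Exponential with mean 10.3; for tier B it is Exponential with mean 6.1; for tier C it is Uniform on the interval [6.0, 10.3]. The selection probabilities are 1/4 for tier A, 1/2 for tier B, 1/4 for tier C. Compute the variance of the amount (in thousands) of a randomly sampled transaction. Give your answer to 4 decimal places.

48.5319

Per component, A: μ=10.3, E[X²]=212.18; B: μ=6.1, E[X²]=74.42; C: μ=8.15, E[X²]=67.9633.
E[X] = 0.25·10.3 + 0.5·6.1 + 0.25·8.15 = 7.6625.
E[X²] = 0.25·212.18 + 0.5·74.42 + 0.25·67.9633 = 107.246.
Var(X) = E[X²] − (E[X])² = 107.246 − 58.7139 = 48.5319.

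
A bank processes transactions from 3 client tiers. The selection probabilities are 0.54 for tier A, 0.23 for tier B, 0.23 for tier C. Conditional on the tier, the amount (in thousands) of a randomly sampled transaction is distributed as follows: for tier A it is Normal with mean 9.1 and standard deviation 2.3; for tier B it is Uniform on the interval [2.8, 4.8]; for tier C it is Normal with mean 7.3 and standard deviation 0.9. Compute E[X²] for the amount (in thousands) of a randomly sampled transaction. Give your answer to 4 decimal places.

For each component E[X²] = Var + (mean)², giving A: 88.1; B: 14.7733; C: 54.1.
Overall E[X²] = 0.54·88.1 + 0.23·14.7733 + 0.23·54.1 = 63.4149.

63.4149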